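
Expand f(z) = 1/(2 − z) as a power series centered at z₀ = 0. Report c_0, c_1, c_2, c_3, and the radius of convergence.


Let w = z − z₀, so z = z₀ + w.
Then 2 − z = 2 − (z₀ + w) = (2 − z₀) − w = 2 − w.
f(z) = 1/(2 − w) = (1/(2)) · 1/(1 − w/(2)) = Σ_{n≥0} w^n / (2)^(n+1).
So c_n = 1/(2)^(n+1):
  c_0 = 1/(2)^1 = 1/2.
  c_1 = 1/(2)^2 = 1/4.
  c_2 = 1/(2)^3 = 1/8.
  c_3 = 1/(2)^4 = 1/16.
The series is valid for |w/d| < 1, i.e. |z − z₀| < |d|.
Radius of convergence: R = |2 − z₀| = |2| = 2 (distance from z₀ to the singularity z = 2).

c_0 = 1/2, c_1 = 1/4, c_2 = 1/8, c_3 = 1/16; R = 2.


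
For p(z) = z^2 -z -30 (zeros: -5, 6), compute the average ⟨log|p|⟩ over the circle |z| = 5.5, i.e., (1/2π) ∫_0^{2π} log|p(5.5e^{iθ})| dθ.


Zeros: -5, 6; r = 5.5.
Inside |z| < r: -5. Outside (|z| ≥ r): 6.
p(0) = -30, so log|p(0)| = log(30) = 3.4012.
Apply Jensen: I(r) = log|p(0)| + Σ_k log(r/|z_k|), summed over zeros inside |z| < r.
  log(r/|z_k|) for z_k = -5: log(5.5/5) = 0.0953
  Outside zeros (6) contribute nothing to the Jensen sum.
Sum over inside zeros: 0.0953.
I(r) = log|p(0)| + (inside sum) = 3.4012 + 0.0953 = 3.4965.
Note: since some zeros are outside |z| ≤ r, the simplified n·log(r) form does NOT apply — only the inside zeros contribute.

I(r) ≈ 3.4965.


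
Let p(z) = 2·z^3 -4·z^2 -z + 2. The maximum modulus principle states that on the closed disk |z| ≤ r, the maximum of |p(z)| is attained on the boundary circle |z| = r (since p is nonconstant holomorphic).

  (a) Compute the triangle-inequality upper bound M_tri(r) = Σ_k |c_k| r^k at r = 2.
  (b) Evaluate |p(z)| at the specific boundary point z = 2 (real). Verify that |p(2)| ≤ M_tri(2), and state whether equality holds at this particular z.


Coefficients: c_0 = 2, c_1 = -1, c_2 = -4, c_3 = 2. Radius r = 2.
Part (a). Triangle bound: M_tri(r) = Σ_k |c_k| r^k
  = |2|·2^0 + |-1|·2^1 + |-4|·2^2 + |2|·2^3
  = 2 + 2 + 16 + 16 = 36.
This bounds M(r) := max_{|z|=r} |p(z)| from above; equality holds iff all terms c_k z^k can be made to align in phase at a single z on |z|=r.
Part (b). At z = 2 (real, on the circle |z| = r):
  p(2) = (2)·2^0 + (-1)·2^1 + (-4)·2^2 + (2)·2^3 = 0.
  |p(2)| = 0.
Check: |p(2)| = 0 ≤ 36 = M_tri(2). ✓ Equality does not hold at z = 2 (the coefficients have mixed signs, so the terms do not all align in phase there).

M_tri(2) = 36; |p(2)| = 0; equality at z=2: no.


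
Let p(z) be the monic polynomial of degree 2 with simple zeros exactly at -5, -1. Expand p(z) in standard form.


The polynomial is p(z) = ∏_{α ∈ S} (z − α), where S = {-5, -1}.
Expanding the product yields: p(z) = z^2 + 6·z + 5.
The resulting polynomial has degree 2 and real coefficients as required.

p(z) = z^2 + 6·z + 5.


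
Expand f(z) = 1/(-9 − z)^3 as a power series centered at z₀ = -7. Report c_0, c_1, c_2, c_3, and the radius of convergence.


Let w = z − z₀, so z = z₀ + w.
Then -9 − z = -9 − (z₀ + w) = (-9 − z₀) − w = -2 − w.
f(z) = 1/(-2 − w)^3 = (1/(-2)^3) · (1 − w/(-2))^{−3}.
By the binomial series (1−u)^{−3} = Σ_{n≥0} C(n+2, 2) u^n for |u|<1, with u = w/(-2):
  c_n = C(n+2, 2) / (-2)^(n+3).
  c_0 = 1/(-2)^3 = -1/8.
  c_1 = 3/(-2)^4 = 3/16.
  c_2 = 6/(-2)^5 = -3/16.
  c_3 = 10/(-2)^6 = 5/32.
The series is valid for |w/d| < 1, i.e. |z − z₀| < |d|.
Radius of convergence: R = |-9 − z₀| = |-2| = 2 (distance from z₀ to the singularity z = -9).

c_0 = -1/8, c_1 = 3/16, c_2 = -3/16, c_3 = 5/32; R = 2.


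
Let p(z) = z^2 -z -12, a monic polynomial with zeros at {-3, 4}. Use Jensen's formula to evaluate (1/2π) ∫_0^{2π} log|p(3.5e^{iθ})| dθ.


Zeros: -3, 4; r = 3.5.
Inside |z| < r: -3. Outside (|z| ≥ r): 4.
p(0) = -12, so log|p(0)| = log(12) = 2.4849.
Apply Jensen: I(r) = log|p(0)| + Σ_k log(r/|z_k|), summed over zeros inside |z| < r.
  log(r/|z_k|) for z_k = -3: log(3.5/3) = 0.1542
  Outside zeros (4) contribute nothing to the Jensen sum.
Sum over inside zeros: 0.1542.
I(r) = log|p(0)| + (inside sum) = 2.4849 + 0.1542 = 2.6391.
Note: since some zeros are outside |z| ≤ r, the simplified n·log(r) form does NOT apply — only the inside zeros contribute.

I(r) ≈ 2.6391.


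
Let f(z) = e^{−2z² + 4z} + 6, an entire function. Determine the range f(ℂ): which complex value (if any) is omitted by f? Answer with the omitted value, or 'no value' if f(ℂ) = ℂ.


Little Picard bounds the complement of f(ℂ) to at most one point.
The exponent g(z) = −2z² + 4z is a nonconstant polynomial, hence surjective onto ℂ. So e^{g(z)} takes every value in {e^w : w ∈ ℂ} = ℂ ∖ {0}. Adding 6 shifts the range to ℂ ∖ {6}. f omits exactly 6.

Omitted value: 6.


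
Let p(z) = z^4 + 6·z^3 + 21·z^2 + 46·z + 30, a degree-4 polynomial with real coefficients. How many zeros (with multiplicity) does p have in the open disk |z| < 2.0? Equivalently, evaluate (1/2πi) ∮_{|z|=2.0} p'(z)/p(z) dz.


The zeros of p are: -3, (-1 + 3i), (-1 - 3i), -1.
Their magnitudes are: 3, 3.162, 3.162, 1.
Zeros with |z| < R = 2.0: -1.
Count = 1.
By the argument principle, (1/2πi) ∮_{|z|=R} p'(z)/p(z) dz equals exactly this count.

Number of zeros inside |z| < 2.0: 1.


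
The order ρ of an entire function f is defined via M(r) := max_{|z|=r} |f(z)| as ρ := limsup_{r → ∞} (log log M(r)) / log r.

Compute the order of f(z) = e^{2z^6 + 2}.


|e^{2z^6 + 2}| = e^{Re(2·z^6) + 2} ≤ e^{2|z|^6 + 2} = e^{2r^6 + 2} on |z| = r, so ρ ≤ 6. Choosing z on |z|=r so that 2·z^6 is real positive (always possible by picking arg z appropriately) gives |f(z)| = e^{2r^6 + 2}, matching the bound. The additive constant 2 does not affect log log M(r) ~ 6·log r. Hence ρ = 6.
Therefore ρ = 6.

Order ρ = 6.


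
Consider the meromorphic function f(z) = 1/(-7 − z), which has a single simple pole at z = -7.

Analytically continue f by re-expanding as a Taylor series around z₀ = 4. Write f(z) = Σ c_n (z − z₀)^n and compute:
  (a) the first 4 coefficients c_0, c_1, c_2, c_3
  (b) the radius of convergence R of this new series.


Let w = z − z₀, so z = z₀ + w.
Then -7 − z = -7 − (z₀ + w) = (-7 − z₀) − w = -11 − w.
f(z) = 1/(-11 − w) = (1/(-11)) · 1/(1 − w/(-11)) = Σ_{n≥0} w^n / (-11)^(n+1).
So c_n = 1/(-11)^(n+1):
  c_0 = 1/(-11)^1 = -1/11.
  c_1 = 1/(-11)^2 = 1/121.
  c_2 = 1/(-11)^3 = -1/1331.
  c_3 = 1/(-11)^4 = 1/14641.
The series is valid for |w/d| < 1, i.e. |z − z₀| < |d|.
Radius of convergence: R = |-7 − z₀| = |-11| = 11 (distance from z₀ to the singularity z = -7).

c_0 = -1/11, c_1 = 1/121, c_2 = -1/1331, c_3 = 1/14641; R = 11.


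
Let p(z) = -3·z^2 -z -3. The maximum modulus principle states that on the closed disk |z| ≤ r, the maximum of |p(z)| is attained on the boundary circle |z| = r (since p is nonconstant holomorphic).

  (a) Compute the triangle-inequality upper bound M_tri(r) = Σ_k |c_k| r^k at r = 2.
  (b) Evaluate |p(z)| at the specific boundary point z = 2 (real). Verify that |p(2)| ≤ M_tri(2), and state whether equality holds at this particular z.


Coefficients: c_0 = -3, c_1 = -1, c_2 = -3. Radius r = 2.
Part (a). Triangle bound: M_tri(r) = Σ_k |c_k| r^k
  = |-3|·2^0 + |-1|·2^1 + |-3|·2^2
  = 3 + 2 + 12 = 17.
This bounds M(r) := max_{|z|=r} |p(z)| from above; equality holds iff all terms c_k z^k can be made to align in phase at a single z on |z|=r.
Part (b). At z = 2 (real, on the circle |z| = r):
  p(2) = (-3)·2^0 + (-1)·2^1 + (-3)·2^2 = -17.
  |p(2)| = 17.
Since all nonzero coefficients share the same sign, |p(2)| = 17 = M_tri(2); the triangle bound is attained at z = 2, so in fact M(r) = 17.

M_tri(2) = 17; |p(2)| = 17; equality at z=2: yes.


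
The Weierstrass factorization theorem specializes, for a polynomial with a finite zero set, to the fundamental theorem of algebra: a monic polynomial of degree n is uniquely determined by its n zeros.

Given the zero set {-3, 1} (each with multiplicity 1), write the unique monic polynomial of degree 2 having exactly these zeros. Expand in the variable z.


The polynomial is p(z) = ∏_{α ∈ S} (z − α), where S = {-3, 1}.
Expanding the product yields: p(z) = z^2 + 2·z -3.
The resulting polynomial has degree 2 and real coefficients as required.

p(z) = z^2 + 2·z -3.


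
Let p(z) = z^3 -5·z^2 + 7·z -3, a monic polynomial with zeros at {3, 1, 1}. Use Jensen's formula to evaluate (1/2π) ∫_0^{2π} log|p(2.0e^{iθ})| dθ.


Zeros: 1, 1, 3; r = 2.0.
Inside |z| < r: 1, 1. Outside (|z| ≥ r): 3.
p(0) = -3, so log|p(0)| = log(3) = 1.0986.
Apply Jensen: I(r) = log|p(0)| + Σ_k log(r/|z_k|), summed over zeros inside |z| < r.
  log(r/|z_k|) for z_k = 1: log(2.0/1) = 0.6931
  log(r/|z_k|) for z_k = 1: log(2.0/1) = 0.6931
  Outside zeros (3) contribute nothing to the Jensen sum.
Sum over inside zeros: 1.3863.
I(r) = log|p(0)| + (inside sum) = 1.0986 + 1.3863 = 2.4849.
Note: since some zeros are outside |z| ≤ r, the simplified n·log(r) form does NOT apply — only the inside zeros contribute.

I(r) ≈ 2.4849.


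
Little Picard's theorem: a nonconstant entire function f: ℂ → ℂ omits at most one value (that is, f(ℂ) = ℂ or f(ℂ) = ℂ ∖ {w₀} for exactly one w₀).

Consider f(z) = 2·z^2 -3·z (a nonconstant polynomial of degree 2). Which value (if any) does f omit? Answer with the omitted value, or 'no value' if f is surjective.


Little Picard bounds the complement of f(ℂ) to at most one point.
For every w ∈ ℂ, the equation p(z) − w = 0 is a nonconstant polynomial in z and hence has at least one root by the fundamental theorem of algebra. So p is surjective onto ℂ, omitting no value.

Omitted value: no value.


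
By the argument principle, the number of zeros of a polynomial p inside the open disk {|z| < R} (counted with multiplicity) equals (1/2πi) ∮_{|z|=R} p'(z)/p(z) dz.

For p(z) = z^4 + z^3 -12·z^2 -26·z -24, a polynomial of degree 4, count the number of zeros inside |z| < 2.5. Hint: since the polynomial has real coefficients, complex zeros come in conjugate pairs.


The zeros of p are: 4, -3, (-1 + 1i), (-1 - 1i).
Their magnitudes are: 4, 3, 1.414, 1.414.
Zeros with |z| < R = 2.5: (-1 + 1i), (-1 - 1i).
Count = 2.
By the argument principle, (1/2πi) ∮_{|z|=R} p'(z)/p(z) dz equals exactly this count.

Number of zeros inside |z| < 2.5: 2.


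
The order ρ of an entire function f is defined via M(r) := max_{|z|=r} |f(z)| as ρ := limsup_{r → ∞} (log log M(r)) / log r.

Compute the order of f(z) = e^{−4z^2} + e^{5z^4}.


Each summand is entire of order 2 and 4 respectively (as in the single-exponential case). The order of a sum is at most the max of the orders, so ρ ≤ 4. For the lower bound: on |z|=r choose arg z so that 5z^4 is real positive; then |e^{5z^4}| = e^{5r^4} while |e^{-4z^2}| ≤ e^{4r^2} = o(e^{5r^4}). So |f| ≥ e^{5r^4}(1 − o(1)) and ρ ≥ 4. Hence ρ = max(2, 4) = 4.
Therefore ρ = 4.

Order ρ = 4.


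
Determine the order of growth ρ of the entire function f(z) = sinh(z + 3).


sinh(w) is a linear combination of e^{iw} and e^{−iw} (or e^w, e^{−w} in the hyperbolic case), so |sinh(w)| ≤ e^{|w|}. With w = z + 3, |w| ≤ 1|z| + 3 = 1r + 3 on |z| = r, giving M(r) ≤ e^{1r + 3}, so ρ ≤ 1. On a suitable ray (z = it for sin/cos; z = t for sinh/cosh, t real → ∞), |sinh(z + 3)| grows like e^{1|t|}/2, so ρ ≥ 1. Hence ρ = 1.
Therefore ρ = 1.

Order ρ = 1.


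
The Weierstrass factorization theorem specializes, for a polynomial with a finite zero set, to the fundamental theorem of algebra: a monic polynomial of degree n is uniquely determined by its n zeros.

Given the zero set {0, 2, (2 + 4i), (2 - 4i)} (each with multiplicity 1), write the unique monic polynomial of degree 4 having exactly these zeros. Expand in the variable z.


The polynomial is p(z) = ∏_{α ∈ S} (z − α), where S = {0, 2, (2 + 4i), (2 - 4i)}.
Expanding the product yields: p(z) = z^4 -6·z^3 + 28·z^2 -40·z.
Note conjugate pairs combine to real quadratics: (z − (2+4i))(z − (2−4i)) = z² − 4z + 20.
The resulting polynomial has degree 4 and real coefficients as required.

p(z) = z^4 -6·z^3 + 28·z^2 -40·z.


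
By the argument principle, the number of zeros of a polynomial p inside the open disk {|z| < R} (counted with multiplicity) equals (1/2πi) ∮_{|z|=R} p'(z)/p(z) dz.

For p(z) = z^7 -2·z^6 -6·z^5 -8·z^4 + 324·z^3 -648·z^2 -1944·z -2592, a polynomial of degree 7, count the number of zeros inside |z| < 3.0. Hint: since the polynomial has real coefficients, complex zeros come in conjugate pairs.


The zeros of p are: (-1 + 1i), (-1 - 1i), (-3 + 3i), (-3 - 3i), (3 + 3i), (3 - 3i), 4.
Their magnitudes are: 1.414, 1.414, 4.243, 4.243, 4.243, 4.243, 4.
Zeros with |z| < R = 3.0: (-1 + 1i), (-1 - 1i).
Count = 2.
By the argument principle, (1/2πi) ∮_{|z|=R} p'(z)/p(z) dz equals exactly this count.

Number of zeros inside |z| < 3.0: 2.


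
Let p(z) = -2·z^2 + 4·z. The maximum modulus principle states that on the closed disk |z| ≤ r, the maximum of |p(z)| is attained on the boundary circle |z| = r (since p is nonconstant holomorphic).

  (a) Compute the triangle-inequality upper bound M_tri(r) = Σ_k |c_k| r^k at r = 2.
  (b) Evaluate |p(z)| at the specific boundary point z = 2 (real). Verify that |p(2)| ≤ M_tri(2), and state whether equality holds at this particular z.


Coefficients: c_0 = 0, c_1 = 4, c_2 = -2. Radius r = 2.
Part (a). Triangle bound: M_tri(r) = Σ_k |c_k| r^k
  = |0|·2^0 + |4|·2^1 + |-2|·2^2
  = 0 + 8 + 8 = 16.
This bounds M(r) := max_{|z|=r} |p(z)| from above; equality holds iff all terms c_k z^k can be made to align in phase at a single z on |z|=r.
Part (b). At z = 2 (real, on the circle |z| = r):
  p(2) = (0)·2^0 + (4)·2^1 + (-2)·2^2 = 0.
  |p(2)| = 0.
Check: |p(2)| = 0 ≤ 16 = M_tri(2). ✓ Equality does not hold at z = 2 (the coefficients have mixed signs, so the terms do not all align in phase there).

M_tri(2) = 16; |p(2)| = 0; equality at z=2: no.


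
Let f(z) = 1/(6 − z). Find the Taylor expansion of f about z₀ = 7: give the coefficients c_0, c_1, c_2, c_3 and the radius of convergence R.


Let w = z − z₀, so z = z₀ + w.
Then 6 − z = 6 − (z₀ + w) = (6 − z₀) − w = -1 − w.
f(z) = 1/(-1 − w) = (1/(-1)) · 1/(1 − w/(-1)) = Σ_{n≥0} w^n / (-1)^(n+1).
So c_n = 1/(-1)^(n+1):
  c_0 = 1/(-1)^1 = -1.
  c_1 = 1/(-1)^2 = 1.
  c_2 = 1/(-1)^3 = -1.
  c_3 = 1/(-1)^4 = 1.
The series is valid for |w/d| < 1, i.e. |z − z₀| < |d|.
Radius of convergence: R = |6 − z₀| = |-1| = 1 (distance from z₀ to the singularity z = 6).

c_0 = -1, c_1 = 1, c_2 = -1, c_3 = 1; R = 1.


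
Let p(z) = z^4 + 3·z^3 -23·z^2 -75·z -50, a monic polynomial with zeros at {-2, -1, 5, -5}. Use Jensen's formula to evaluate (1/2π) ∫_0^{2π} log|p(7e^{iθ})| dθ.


Zeros: -5, -2, -1, 5; r = 7.
Inside |z| < r: -5, -2, -1, 5. Outside (|z| ≥ r): ∅.
p(0) = -50, so log|p(0)| = log(50) = 3.9120.
Apply Jensen: I(r) = log|p(0)| + Σ_k log(r/|z_k|), summed over zeros inside |z| < r.
  log(r/|z_k|) for z_k = -2: log(7/2) = 1.2528
  log(r/|z_k|) for z_k = -1: log(7/1) = 1.9459
  log(r/|z_k|) for z_k = 5: log(7/5) = 0.3365
  log(r/|z_k|) for z_k = -5: log(7/5) = 0.3365
Sum over inside zeros: 3.8716.
I(r) = log|p(0)| + (inside sum) = 3.9120 + 3.8716 = 7.7836.
Closed form (all zeros inside, monic): I(r) = n·log(r) = 4·log(7) = 7.7836. ✓

I(r) ≈ 7.7836.


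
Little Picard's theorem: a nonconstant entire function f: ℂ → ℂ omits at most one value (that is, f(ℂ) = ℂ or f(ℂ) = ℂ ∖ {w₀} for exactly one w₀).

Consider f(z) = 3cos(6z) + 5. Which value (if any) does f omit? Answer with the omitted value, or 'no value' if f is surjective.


Little Picard bounds the complement of f(ℂ) to at most one point.
cos is entire and surjective onto ℂ: for every w ∈ ℂ, cos(ζ) = w has a solution ζ ∈ ℂ (e.g., via the complex inverse arccos). With ζ = 6z this gives z = ζ/(6). Then 3·cos(6z) takes every value in 3·ℂ = ℂ, and adding 5 is a bijection of ℂ. So f is surjective and omits no value. (Note: only on the real line is cos bounded by [−1, 1].)

Omitted value: no value.


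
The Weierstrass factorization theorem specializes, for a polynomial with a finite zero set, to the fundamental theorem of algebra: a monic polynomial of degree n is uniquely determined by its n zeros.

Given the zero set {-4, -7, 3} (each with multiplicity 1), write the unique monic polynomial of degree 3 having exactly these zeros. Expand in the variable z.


The polynomial is p(z) = ∏_{α ∈ S} (z − α), where S = {-4, -7, 3}.
Expanding the product yields: p(z) = z^3 + 8·z^2 -5·z -84.
The resulting polynomial has degree 3 and real coefficients as required.

p(z) = z^3 + 8·z^2 -5·z -84.


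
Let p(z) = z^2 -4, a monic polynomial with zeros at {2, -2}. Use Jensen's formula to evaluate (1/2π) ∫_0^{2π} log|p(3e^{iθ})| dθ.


Zeros: -2, 2; r = 3.
Inside |z| < r: -2, 2. Outside (|z| ≥ r): ∅.
p(0) = -4, so log|p(0)| = log(4) = 1.3863.
Apply Jensen: I(r) = log|p(0)| + Σ_k log(r/|z_k|), summed over zeros inside |z| < r.
  log(r/|z_k|) for z_k = 2: log(3/2) = 0.4055
  log(r/|z_k|) for z_k = -2: log(3/2) = 0.4055
Sum over inside zeros: 0.8109.
I(r) = log|p(0)| + (inside sum) = 1.3863 + 0.8109 = 2.1972.
Closed form (all zeros inside, monic): I(r) = n·log(r) = 2·log(3) = 2.1972. ✓

I(r) ≈ 2.1972.


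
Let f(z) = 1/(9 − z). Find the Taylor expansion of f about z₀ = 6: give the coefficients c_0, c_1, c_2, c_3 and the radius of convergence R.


Let w = z − z₀, so z = z₀ + w.
Then 9 − z = 9 − (z₀ + w) = (9 − z₀) − w = 3 − w.
f(z) = 1/(3 − w) = (1/(3)) · 1/(1 − w/(3)) = Σ_{n≥0} w^n / (3)^(n+1).
So c_n = 1/(3)^(n+1):
  c_0 = 1/(3)^1 = 1/3.
  c_1 = 1/(3)^2 = 1/9.
  c_2 = 1/(3)^3 = 1/27.
  c_3 = 1/(3)^4 = 1/81.
The series is valid for |w/d| < 1, i.e. |z − z₀| < |d|.
Radius of convergence: R = |9 − z₀| = |3| = 3 (distance from z₀ to the singularity z = 9).

c_0 = 1/3, c_1 = 1/9, c_2 = 1/27, c_3 = 1/81; R = 3.


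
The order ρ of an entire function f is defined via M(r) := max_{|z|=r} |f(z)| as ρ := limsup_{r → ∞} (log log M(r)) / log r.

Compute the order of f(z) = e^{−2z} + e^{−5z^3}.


Each summand is entire of order 1 and 3 respectively (as in the single-exponential case). The order of a sum is at most the max of the orders, so ρ ≤ 3. For the lower bound: on |z|=r choose arg z so that -5z^3 is real positive; then |e^{-5z^3}| = e^{5r^3} while |e^{-2z}| ≤ e^{2r^1} = o(e^{5r^3}). So |f| ≥ e^{5r^3}(1 − o(1)) and ρ ≥ 3. Hence ρ = max(1, 3) = 3.
Therefore ρ = 3.

Order ρ = 3.


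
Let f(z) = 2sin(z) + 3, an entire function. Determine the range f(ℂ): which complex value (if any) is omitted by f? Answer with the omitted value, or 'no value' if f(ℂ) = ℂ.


Little Picard bounds the complement of f(ℂ) to at most one point.
sin is entire and surjective onto ℂ: for every w ∈ ℂ, sin(ζ) = w has a solution ζ ∈ ℂ (e.g., via the complex inverse arcsin). With ζ = z this gives z = ζ/(1). Then 2·sin(z) takes every value in 2·ℂ = ℂ, and adding 3 is a bijection of ℂ. So f is surjective and omits no value. (Note: only on the real line is sin bounded by [−1, 1].)

Omitted value: no value.


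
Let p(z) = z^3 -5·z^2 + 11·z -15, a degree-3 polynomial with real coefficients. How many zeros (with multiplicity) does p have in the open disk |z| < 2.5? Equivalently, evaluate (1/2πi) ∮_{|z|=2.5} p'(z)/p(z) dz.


The zeros of p are: 3, (1 + 2i), (1 - 2i).
Their magnitudes are: 3, 2.236, 2.236.
Zeros with |z| < R = 2.5: (1 + 2i), (1 - 2i).
Count = 2.
By the argument principle, (1/2πi) ∮_{|z|=R} p'(z)/p(z) dz equals exactly this count.

Number of zeros inside |z| < 2.5: 2.


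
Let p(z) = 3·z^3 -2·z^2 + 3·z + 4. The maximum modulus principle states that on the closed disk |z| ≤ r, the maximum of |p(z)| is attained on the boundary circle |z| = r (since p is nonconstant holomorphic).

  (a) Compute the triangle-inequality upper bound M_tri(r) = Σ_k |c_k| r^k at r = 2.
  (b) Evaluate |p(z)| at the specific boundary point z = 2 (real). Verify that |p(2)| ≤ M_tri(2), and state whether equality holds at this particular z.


Coefficients: c_0 = 4, c_1 = 3, c_2 = -2, c_3 = 3. Radius r = 2.
Part (a). Triangle bound: M_tri(r) = Σ_k |c_k| r^k
  = |4|·2^0 + |3|·2^1 + |-2|·2^2 + |3|·2^3
  = 4 + 6 + 8 + 24 = 42.
This bounds M(r) := max_{|z|=r} |p(z)| from above; equality holds iff all terms c_k z^k can be made to align in phase at a single z on |z|=r.
Part (b). At z = 2 (real, on the circle |z| = r):
  p(2) = (4)·2^0 + (3)·2^1 + (-2)·2^2 + (3)·2^3 = 26.
  |p(2)| = 26.
Check: |p(2)| = 26 ≤ 42 = M_tri(2). ✓ Equality does not hold at z = 2 (the coefficients have mixed signs, so the terms do not all align in phase there).

M_tri(2) = 42; |p(2)| = 26; equality at z=2: no.


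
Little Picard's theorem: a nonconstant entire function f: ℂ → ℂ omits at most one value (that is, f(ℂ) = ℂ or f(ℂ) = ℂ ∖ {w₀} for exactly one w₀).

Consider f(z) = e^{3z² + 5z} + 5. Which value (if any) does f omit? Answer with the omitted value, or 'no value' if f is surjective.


Little Picard bounds the complement of f(ℂ) to at most one point.
The exponent g(z) = 3z² + 5z is a nonconstant polynomial, hence surjective onto ℂ. So e^{g(z)} takes every value in {e^w : w ∈ ℂ} = ℂ ∖ {0}. Adding 5 shifts the range to ℂ ∖ {5}. f omits exactly 5.

Omitted value: 5.


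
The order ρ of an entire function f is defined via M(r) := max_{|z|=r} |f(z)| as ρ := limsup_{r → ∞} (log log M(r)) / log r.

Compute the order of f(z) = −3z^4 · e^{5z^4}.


M(r) = max_{|z|=r} |-3|·|z|^4·|e^{5z^4}| = 3·r^4 · e^{5r^4} (the factors attain their maxima compatibly on |z|=r). Then log M(r) = log 3 + 4·log r + 5r^4, dominated by the last term, so log log M(r) ~ 4·log r. The polynomial factor -3z^4 contributes only a log r term and does not affect the order. ρ = 4.
Therefore ρ = 4.

Order ρ = 4.


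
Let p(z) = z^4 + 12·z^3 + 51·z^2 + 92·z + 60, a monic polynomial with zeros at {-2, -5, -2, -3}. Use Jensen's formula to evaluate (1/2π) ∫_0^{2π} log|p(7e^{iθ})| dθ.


Zeros: -5, -3, -2, -2; r = 7.
Inside |z| < r: -5, -3, -2, -2. Outside (|z| ≥ r): ∅.
p(0) = 60, so log|p(0)| = log(60) = 4.0943.
Apply Jensen: I(r) = log|p(0)| + Σ_k log(r/|z_k|), summed over zeros inside |z| < r.
  log(r/|z_k|) for z_k = -2: log(7/2) = 1.2528
  log(r/|z_k|) for z_k = -5: log(7/5) = 0.3365
  log(r/|z_k|) for z_k = -2: log(7/2) = 1.2528
  log(r/|z_k|) for z_k = -3: log(7/3) = 0.8473
Sum over inside zeros: 3.6893.
I(r) = log|p(0)| + (inside sum) = 4.0943 + 3.6893 = 7.7836.
Closed form (all zeros inside, monic): I(r) = n·log(r) = 4·log(7) = 7.7836. ✓

I(r) ≈ 7.7836.


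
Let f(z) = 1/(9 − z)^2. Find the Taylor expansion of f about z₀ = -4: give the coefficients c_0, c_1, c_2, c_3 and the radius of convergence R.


Let w = z − z₀, so z = z₀ + w.
Then 9 − z = 9 − (z₀ + w) = (9 − z₀) − w = 13 − w.
f(z) = 1/(13 − w)^2 = (1/(13)^2) · (1 − w/(13))^{−2}.
By the binomial series (1−u)^{−2} = Σ_{n≥0} C(n+1, 1) u^n for |u|<1, with u = w/(13):
  c_n = C(n+1, 1) / (13)^(n+2).
  c_0 = 1/(13)^2 = 1/169.
  c_1 = 2/(13)^3 = 2/2197.
  c_2 = 3/(13)^4 = 3/28561.
  c_3 = 4/(13)^5 = 4/371293.
The series is valid for |w/d| < 1, i.e. |z − z₀| < |d|.
Radius of convergence: R = |9 − z₀| = |13| = 13 (distance from z₀ to the singularity z = 9).

c_0 = 1/169, c_1 = 2/2197, c_2 = 3/28561, c_3 = 4/371293; R = 13.


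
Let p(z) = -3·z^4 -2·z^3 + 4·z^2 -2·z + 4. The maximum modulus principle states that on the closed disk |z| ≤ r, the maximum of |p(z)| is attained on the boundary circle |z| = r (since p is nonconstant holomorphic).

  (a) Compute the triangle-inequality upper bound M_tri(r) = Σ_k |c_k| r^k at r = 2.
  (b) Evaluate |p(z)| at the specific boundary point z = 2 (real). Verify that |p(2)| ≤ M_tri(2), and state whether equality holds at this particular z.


Coefficients: c_0 = 4, c_1 = -2, c_2 = 4, c_3 = -2, c_4 = -3. Radius r = 2.
Part (a). Triangle bound: M_tri(r) = Σ_k |c_k| r^k
  = |4|·2^0 + |-2|·2^1 + |4|·2^2 + |-2|·2^3 + |-3|·2^4
  = 4 + 4 + 16 + 16 + 48 = 88.
This bounds M(r) := max_{|z|=r} |p(z)| from above; equality holds iff all terms c_k z^k can be made to align in phase at a single z on |z|=r.
Part (b). At z = 2 (real, on the circle |z| = r):
  p(2) = (4)·2^0 + (-2)·2^1 + (4)·2^2 + (-2)·2^3 + (-3)·2^4 = -48.
  |p(2)| = 48.
Check: |p(2)| = 48 ≤ 88 = M_tri(2). ✓ Equality does not hold at z = 2 (the coefficients have mixed signs, so the terms do not all align in phase there).

M_tri(2) = 88; |p(2)| = 48; equality at z=2: no.


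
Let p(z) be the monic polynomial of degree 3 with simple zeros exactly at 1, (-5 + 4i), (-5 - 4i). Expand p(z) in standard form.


The polynomial is p(z) = ∏_{α ∈ S} (z − α), where S = {1, (-5 + 4i), (-5 - 4i)}.
Expanding the product yields: p(z) = z^3 + 9·z^2 + 31·z -41.
Note conjugate pairs combine to real quadratics: (z − (-5+4i))(z − (-5−4i)) = z² + 10z + 41.
The resulting polynomial has degree 3 and real coefficients as required.

p(z) = z^3 + 9·z^2 + 31·z -41.


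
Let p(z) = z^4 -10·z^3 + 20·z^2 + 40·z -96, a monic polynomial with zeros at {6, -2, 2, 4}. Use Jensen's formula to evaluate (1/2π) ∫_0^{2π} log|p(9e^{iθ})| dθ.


Zeros: -2, 2, 4, 6; r = 9.
Inside |z| < r: -2, 2, 4, 6. Outside (|z| ≥ r): ∅.
p(0) = -96, so log|p(0)| = log(96) = 4.5643.
Apply Jensen: I(r) = log|p(0)| + Σ_k log(r/|z_k|), summed over zeros inside |z| < r.
  log(r/|z_k|) for z_k = 6: log(9/6) = 0.4055
  log(r/|z_k|) for z_k = -2: log(9/2) = 1.5041
  log(r/|z_k|) for z_k = 2: log(9/2) = 1.5041
  log(r/|z_k|) for z_k = 4: log(9/4) = 0.8109
Sum over inside zeros: 4.2246.
I(r) = log|p(0)| + (inside sum) = 4.5643 + 4.2246 = 8.7889.
Closed form (all zeros inside, monic): I(r) = n·log(r) = 4·log(9) = 8.7889. ✓

I(r) ≈ 8.7889.


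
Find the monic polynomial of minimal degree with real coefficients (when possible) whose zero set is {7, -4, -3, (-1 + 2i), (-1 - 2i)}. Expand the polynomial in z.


The polynomial is p(z) = ∏_{α ∈ S} (z − α), where S = {7, -4, -3, (-1 + 2i), (-1 - 2i)}.
Expanding the product yields: p(z) = z^5 + 2·z^4 -32·z^3 -158·z^2 -353·z -420.
Note conjugate pairs combine to real quadratics: (z − (-1+2i))(z − (-1−2i)) = z² + 2z + 5.
The resulting polynomial has degree 5 and real coefficients as required.

p(z) = z^5 + 2·z^4 -32·z^3 -158·z^2 -353·z -420.


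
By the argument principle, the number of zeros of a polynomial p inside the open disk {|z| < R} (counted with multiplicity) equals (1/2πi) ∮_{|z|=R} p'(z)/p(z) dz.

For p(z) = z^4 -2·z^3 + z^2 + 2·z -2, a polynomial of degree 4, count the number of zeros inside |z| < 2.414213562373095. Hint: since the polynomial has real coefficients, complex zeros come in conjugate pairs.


The zeros of p are: 1, (1 + 1i), (1 - 1i), -1.
Their magnitudes are: 1, 1.414, 1.414, 1.
Zeros with |z| < R = 2.414213562373095: 1, (1 + 1i), (1 - 1i), -1.
Count = 4.
By the argument principle, (1/2πi) ∮_{|z|=R} p'(z)/p(z) dz equals exactly this count.

Number of zeros inside |z| < 2.414213562373095: 4.


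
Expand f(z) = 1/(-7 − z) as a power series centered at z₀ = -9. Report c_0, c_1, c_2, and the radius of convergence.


Let w = z − z₀, so z = z₀ + w.
Then -7 − z = -7 − (z₀ + w) = (-7 − z₀) − w = 2 − w.
f(z) = 1/(2 − w) = (1/(2)) · 1/(1 − w/(2)) = Σ_{n≥0} w^n / (2)^(n+1).
So c_n = 1/(2)^(n+1):
  c_0 = 1/(2)^1 = 1/2.
  c_1 = 1/(2)^2 = 1/4.
  c_2 = 1/(2)^3 = 1/8.
The series is valid for |w/d| < 1, i.e. |z − z₀| < |d|.
Radius of convergence: R = |-7 − z₀| = |2| = 2 (distance from z₀ to the singularity z = -7).

c_0 = 1/2, c_1 = 1/4, c_2 = 1/8; R = 2.


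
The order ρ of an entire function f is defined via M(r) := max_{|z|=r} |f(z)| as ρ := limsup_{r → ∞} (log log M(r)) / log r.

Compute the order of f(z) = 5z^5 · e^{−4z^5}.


M(r) = max_{|z|=r} |5|·|z|^5·|e^{−4z^5}| = 5·r^5 · e^{4r^5} (the factors attain their maxima compatibly on |z|=r). Then log M(r) = log 5 + 5·log r + 4r^5, dominated by the last term, so log log M(r) ~ 5·log r. The polynomial factor 5z^5 contributes only a log r term and does not affect the order. ρ = 5.
Therefore ρ = 5.

Order ρ = 5.


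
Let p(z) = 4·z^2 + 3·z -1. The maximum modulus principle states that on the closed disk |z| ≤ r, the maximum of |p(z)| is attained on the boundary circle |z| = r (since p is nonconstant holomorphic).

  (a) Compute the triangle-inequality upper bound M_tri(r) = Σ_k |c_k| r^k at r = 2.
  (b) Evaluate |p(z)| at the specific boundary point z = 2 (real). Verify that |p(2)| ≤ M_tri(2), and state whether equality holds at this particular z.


Coefficients: c_0 = -1, c_1 = 3, c_2 = 4. Radius r = 2.
Part (a). Triangle bound: M_tri(r) = Σ_k |c_k| r^k
  = |-1|·2^0 + |3|·2^1 + |4|·2^2
  = 1 + 6 + 16 = 23.
This bounds M(r) := max_{|z|=r} |p(z)| from above; equality holds iff all terms c_k z^k can be made to align in phase at a single z on |z|=r.
Part (b). At z = 2 (real, on the circle |z| = r):
  p(2) = (-1)·2^0 + (3)·2^1 + (4)·2^2 = 21.
  |p(2)| = 21.
Check: |p(2)| = 21 ≤ 23 = M_tri(2). ✓ Equality does not hold at z = 2 (the coefficients have mixed signs, so the terms do not all align in phase there).

M_tri(2) = 23; |p(2)| = 21; equality at z=2: no.


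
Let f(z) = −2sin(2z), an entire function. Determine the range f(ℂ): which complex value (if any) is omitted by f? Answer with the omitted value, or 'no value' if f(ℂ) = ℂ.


Little Picard bounds the complement of f(ℂ) to at most one point.
sin is entire and surjective onto ℂ: for every w ∈ ℂ, sin(ζ) = w has a solution ζ ∈ ℂ (e.g., via the complex inverse arcsin). With ζ = 2z this gives z = ζ/(2). Then -2·sin(2z) takes every value in -2·ℂ = ℂ, and adding 0 is a bijection of ℂ. So f is surjective and omits no value. (Note: only on the real line is sin bounded by [−1, 1].)

Omitted value: no value.


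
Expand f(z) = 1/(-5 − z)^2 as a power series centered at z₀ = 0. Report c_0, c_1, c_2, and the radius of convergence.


Let w = z − z₀, so z = z₀ + w.
Then -5 − z = -5 − (z₀ + w) = (-5 − z₀) − w = -5 − w.
f(z) = 1/(-5 − w)^2 = (1/(-5)^2) · (1 − w/(-5))^{−2}.
By the binomial series (1−u)^{−2} = Σ_{n≥0} C(n+1, 1) u^n for |u|<1, with u = w/(-5):
  c_n = C(n+1, 1) / (-5)^(n+2).
  c_0 = 1/(-5)^2 = 1/25.
  c_1 = 2/(-5)^3 = -2/125.
  c_2 = 3/(-5)^4 = 3/625.
The series is valid for |w/d| < 1, i.e. |z − z₀| < |d|.
Radius of convergence: R = |-5 − z₀| = |-5| = 5 (distance from z₀ to the singularity z = -5).

c_0 = 1/25, c_1 = -2/125, c_2 = 3/625; R = 5.


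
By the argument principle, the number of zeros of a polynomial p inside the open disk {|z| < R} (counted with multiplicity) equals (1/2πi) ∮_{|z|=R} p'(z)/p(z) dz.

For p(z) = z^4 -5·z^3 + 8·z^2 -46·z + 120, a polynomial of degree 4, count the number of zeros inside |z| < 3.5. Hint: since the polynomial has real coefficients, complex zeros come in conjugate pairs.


The zeros of p are: 3, 4, (-1 + 3i), (-1 - 3i).
Their magnitudes are: 3, 4, 3.162, 3.162.
Zeros with |z| < R = 3.5: 3, (-1 + 3i), (-1 - 3i).
Count = 3.
By the argument principle, (1/2πi) ∮_{|z|=R} p'(z)/p(z) dz equals exactly this count.

Number of zeros inside |z| < 3.5: 3.


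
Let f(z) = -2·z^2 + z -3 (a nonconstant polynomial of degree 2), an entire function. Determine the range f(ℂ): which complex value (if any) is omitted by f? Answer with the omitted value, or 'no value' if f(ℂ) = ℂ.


Little Picard bounds the complement of f(ℂ) to at most one point.
For every w ∈ ℂ, the equation p(z) − w = 0 is a nonconstant polynomial in z and hence has at least one root by the fundamental theorem of algebra. So p is surjective onto ℂ, omitting no value.

Omitted value: no value.


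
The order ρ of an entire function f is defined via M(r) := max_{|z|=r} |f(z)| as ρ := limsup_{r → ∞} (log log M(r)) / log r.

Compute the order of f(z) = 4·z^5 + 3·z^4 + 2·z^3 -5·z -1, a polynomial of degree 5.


|f(z)| ≤ Σ|c_k|·r^k = O(r^5) as r → ∞. Polynomial growth is O(e^{r^ε}) for every ε > 0 (since r^5/e^{r^ε} → 0), so ρ ≤ ε for all ε > 0, i.e. ρ = 0. Every nonconstant polynomial has order 0.
Therefore ρ = 0.

Order ρ = 0.


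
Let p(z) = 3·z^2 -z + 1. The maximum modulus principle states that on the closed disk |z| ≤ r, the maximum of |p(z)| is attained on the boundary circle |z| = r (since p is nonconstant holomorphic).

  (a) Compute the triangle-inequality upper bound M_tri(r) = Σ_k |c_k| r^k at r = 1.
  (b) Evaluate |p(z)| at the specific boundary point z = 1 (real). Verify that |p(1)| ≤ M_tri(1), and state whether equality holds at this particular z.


Coefficients: c_0 = 1, c_1 = -1, c_2 = 3. Radius r = 1.
Part (a). Triangle bound: M_tri(r) = Σ_k |c_k| r^k
  = |1|·1^0 + |-1|·1^1 + |3|·1^2
  = 1 + 1 + 3 = 5.
This bounds M(r) := max_{|z|=r} |p(z)| from above; equality holds iff all terms c_k z^k can be made to align in phase at a single z on |z|=r.
Part (b). At z = 1 (real, on the circle |z| = r):
  p(1) = (1)·1^0 + (-1)·1^1 + (3)·1^2 = 3.
  |p(1)| = 3.
Check: |p(1)| = 3 ≤ 5 = M_tri(1). ✓ Equality does not hold at z = 1 (the coefficients have mixed signs, so the terms do not all align in phase there).

M_tri(1) = 5; |p(1)| = 3; equality at z=1: no.


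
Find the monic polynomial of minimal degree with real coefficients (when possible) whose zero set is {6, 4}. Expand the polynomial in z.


The polynomial is p(z) = ∏_{α ∈ S} (z − α), where S = {6, 4}.
Expanding the product yields: p(z) = z^2 -10·z + 24.
The resulting polynomial has degree 2 and real coefficients as required.

p(z) = z^2 -10·z + 24.


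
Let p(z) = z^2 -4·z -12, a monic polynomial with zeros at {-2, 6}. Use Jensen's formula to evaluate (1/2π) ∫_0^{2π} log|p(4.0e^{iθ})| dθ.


Zeros: -2, 6; r = 4.0.
Inside |z| < r: -2. Outside (|z| ≥ r): 6.
p(0) = -12, so log|p(0)| = log(12) = 2.4849.
Apply Jensen: I(r) = log|p(0)| + Σ_k log(r/|z_k|), summed over zeros inside |z| < r.
  log(r/|z_k|) for z_k = -2: log(4.0/2) = 0.6931
  Outside zeros (6) contribute nothing to the Jensen sum.
Sum over inside zeros: 0.6931.
I(r) = log|p(0)| + (inside sum) = 2.4849 + 0.6931 = 3.1781.
Note: since some zeros are outside |z| ≤ r, the simplified n·log(r) form does NOT apply — only the inside zeros contribute.

I(r) ≈ 3.1781.


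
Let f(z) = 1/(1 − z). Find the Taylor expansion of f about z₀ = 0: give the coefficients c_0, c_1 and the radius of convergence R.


Let w = z − z₀, so z = z₀ + w.
Then 1 − z = 1 − (z₀ + w) = (1 − z₀) − w = 1 − w.
f(z) = 1/(1 − w) = (1/(1)) · 1/(1 − w/(1)) = Σ_{n≥0} w^n / (1)^(n+1).
So c_n = 1/(1)^(n+1):
  c_0 = 1/(1)^1 = 1.
  c_1 = 1/(1)^2 = 1.
The series is valid for |w/d| < 1, i.e. |z − z₀| < |d|.
Radius of convergence: R = |1 − z₀| = |1| = 1 (distance from z₀ to the singularity z = 1).

c_0 = 1, c_1 = 1; R = 1.


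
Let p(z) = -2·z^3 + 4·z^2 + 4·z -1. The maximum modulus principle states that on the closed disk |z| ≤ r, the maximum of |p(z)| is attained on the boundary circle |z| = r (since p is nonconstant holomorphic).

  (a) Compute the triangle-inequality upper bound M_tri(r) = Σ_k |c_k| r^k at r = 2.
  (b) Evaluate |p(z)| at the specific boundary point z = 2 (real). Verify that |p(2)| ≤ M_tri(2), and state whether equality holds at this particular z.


Coefficients: c_0 = -1, c_1 = 4, c_2 = 4, c_3 = -2. Radius r = 2.
Part (a). Triangle bound: M_tri(r) = Σ_k |c_k| r^k
  = |-1|·2^0 + |4|·2^1 + |4|·2^2 + |-2|·2^3
  = 1 + 8 + 16 + 16 = 41.
This bounds M(r) := max_{|z|=r} |p(z)| from above; equality holds iff all terms c_k z^k can be made to align in phase at a single z on |z|=r.
Part (b). At z = 2 (real, on the circle |z| = r):
  p(2) = (-1)·2^0 + (4)·2^1 + (4)·2^2 + (-2)·2^3 = 7.
  |p(2)| = 7.
Check: |p(2)| = 7 ≤ 41 = M_tri(2). ✓ Equality does not hold at z = 2 (the coefficients have mixed signs, so the terms do not all align in phase there).

M_tri(2) = 41; |p(2)| = 7; equality at z=2: no.


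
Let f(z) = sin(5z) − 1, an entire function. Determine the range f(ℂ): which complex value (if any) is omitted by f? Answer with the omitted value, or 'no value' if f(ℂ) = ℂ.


Little Picard bounds the complement of f(ℂ) to at most one point.
sin is entire and surjective onto ℂ: for every w ∈ ℂ, sin(ζ) = w has a solution ζ ∈ ℂ (e.g., via the complex inverse arcsin). With ζ = 5z this gives z = ζ/(5). Then 1·sin(5z) takes every value in 1·ℂ = ℂ, and adding -1 is a bijection of ℂ. So f is surjective and omits no value. (Note: only on the real line is sin bounded by [−1, 1].)

Omitted value: no value.


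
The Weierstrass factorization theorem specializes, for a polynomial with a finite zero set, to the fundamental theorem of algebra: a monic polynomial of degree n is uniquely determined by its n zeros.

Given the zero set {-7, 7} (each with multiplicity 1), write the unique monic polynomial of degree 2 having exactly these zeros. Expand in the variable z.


The polynomial is p(z) = ∏_{α ∈ S} (z − α), where S = {-7, 7}.
Expanding the product yields: p(z) = z^2 -49.
The resulting polynomial has degree 2 and real coefficients as required.

p(z) = z^2 -49.


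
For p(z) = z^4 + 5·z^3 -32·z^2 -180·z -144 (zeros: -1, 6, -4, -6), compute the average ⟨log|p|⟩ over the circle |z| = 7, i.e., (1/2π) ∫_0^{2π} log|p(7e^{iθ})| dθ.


Zeros: -6, -4, -1, 6; r = 7.
Inside |z| < r: -6, -4, -1, 6. Outside (|z| ≥ r): ∅.
p(0) = -144, so log|p(0)| = log(144) = 4.9698.
Apply Jensen: I(r) = log|p(0)| + Σ_k log(r/|z_k|), summed over zeros inside |z| < r.
  log(r/|z_k|) for z_k = -1: log(7/1) = 1.9459
  log(r/|z_k|) for z_k = 6: log(7/6) = 0.1542
  log(r/|z_k|) for z_k = -4: log(7/4) = 0.5596
  log(r/|z_k|) for z_k = -6: log(7/6) = 0.1542
Sum over inside zeros: 2.8138.
I(r) = log|p(0)| + (inside sum) = 4.9698 + 2.8138 = 7.7836.
Closed form (all zeros inside, monic): I(r) = n·log(r) = 4·log(7) = 7.7836. ✓

I(r) ≈ 7.7836.


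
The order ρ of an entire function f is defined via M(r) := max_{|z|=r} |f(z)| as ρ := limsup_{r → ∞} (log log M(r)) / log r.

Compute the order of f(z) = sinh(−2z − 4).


sinh(w) is a linear combination of e^{iw} and e^{−iw} (or e^w, e^{−w} in the hyperbolic case), so |sinh(w)| ≤ e^{|w|}. With w = −2z − 4, |w| ≤ 2|z| + 4 = 2r + 4 on |z| = r, giving M(r) ≤ e^{2r + 4}, so ρ ≤ 1. On a suitable ray (z = it for sin/cos; z = t for sinh/cosh, t real → ∞), |sinh(−2z − 4)| grows like e^{2|t|}/2, so ρ ≥ 1. Hence ρ = 1.
Therefore ρ = 1.

Order ρ = 1.


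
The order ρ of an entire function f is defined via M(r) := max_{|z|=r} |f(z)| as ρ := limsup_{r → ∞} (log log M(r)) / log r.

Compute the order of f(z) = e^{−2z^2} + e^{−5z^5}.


Each summand is entire of order 2 and 5 respectively (as in the single-exponential case). The order of a sum is at most the max of the orders, so ρ ≤ 5. For the lower bound: on |z|=r choose arg z so that -5z^5 is real positive; then |e^{-5z^5}| = e^{5r^5} while |e^{-2z^2}| ≤ e^{2r^2} = o(e^{5r^5}). So |f| ≥ e^{5r^5}(1 − o(1)) and ρ ≥ 5. Hence ρ = max(2, 5) = 5.
Therefore ρ = 5.

Order ρ = 5.


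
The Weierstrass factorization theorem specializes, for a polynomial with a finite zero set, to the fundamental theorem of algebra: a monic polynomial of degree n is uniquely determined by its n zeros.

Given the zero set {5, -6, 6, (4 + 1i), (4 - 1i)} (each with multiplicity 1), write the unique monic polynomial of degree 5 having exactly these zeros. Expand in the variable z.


The polynomial is p(z) = ∏_{α ∈ S} (z − α), where S = {5, -6, 6, (4 + 1i), (4 - 1i)}.
Expanding the product yields: p(z) = z^5 -13·z^4 + 21·z^3 + 383·z^2 -2052·z + 3060.
Note conjugate pairs combine to real quadratics: (z − (4+1i))(z − (4−1i)) = z² − 8z + 17.
The resulting polynomial has degree 5 and real coefficients as required.

p(z) = z^5 -13·z^4 + 21·z^3 + 383·z^2 -2052·z + 3060.
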